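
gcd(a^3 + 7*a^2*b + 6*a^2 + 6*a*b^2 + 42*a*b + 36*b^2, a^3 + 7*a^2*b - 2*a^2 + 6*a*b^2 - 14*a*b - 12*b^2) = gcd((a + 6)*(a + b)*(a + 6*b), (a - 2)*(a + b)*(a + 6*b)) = a^2 + 7*a*b + 6*b^2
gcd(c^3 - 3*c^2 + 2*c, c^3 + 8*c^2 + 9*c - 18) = c - 1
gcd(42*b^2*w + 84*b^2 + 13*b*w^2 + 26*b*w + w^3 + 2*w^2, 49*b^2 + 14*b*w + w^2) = 7*b + w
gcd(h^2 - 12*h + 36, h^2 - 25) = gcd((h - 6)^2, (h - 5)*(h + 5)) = 1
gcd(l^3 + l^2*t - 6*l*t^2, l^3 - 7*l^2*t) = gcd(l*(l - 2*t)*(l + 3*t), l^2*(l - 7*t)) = l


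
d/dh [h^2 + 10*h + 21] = 2*h + 10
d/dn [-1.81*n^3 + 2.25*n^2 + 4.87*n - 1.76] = -5.43*n^2 + 4.5*n + 4.87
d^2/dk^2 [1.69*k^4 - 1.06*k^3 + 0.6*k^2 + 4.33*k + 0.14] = 20.28*k^2 - 6.36*k + 1.2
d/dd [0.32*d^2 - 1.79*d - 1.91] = 0.64*d - 1.79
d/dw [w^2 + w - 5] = 2*w + 1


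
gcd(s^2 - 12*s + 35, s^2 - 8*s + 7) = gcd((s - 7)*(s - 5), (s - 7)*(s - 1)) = s - 7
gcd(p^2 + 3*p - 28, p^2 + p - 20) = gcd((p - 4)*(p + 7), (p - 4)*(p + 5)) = p - 4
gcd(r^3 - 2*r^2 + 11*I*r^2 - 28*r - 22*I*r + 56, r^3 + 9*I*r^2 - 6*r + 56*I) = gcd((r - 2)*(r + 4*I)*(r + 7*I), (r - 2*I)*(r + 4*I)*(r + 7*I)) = r^2 + 11*I*r - 28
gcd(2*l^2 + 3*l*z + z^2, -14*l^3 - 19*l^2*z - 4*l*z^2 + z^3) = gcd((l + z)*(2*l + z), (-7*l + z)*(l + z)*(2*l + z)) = 2*l^2 + 3*l*z + z^2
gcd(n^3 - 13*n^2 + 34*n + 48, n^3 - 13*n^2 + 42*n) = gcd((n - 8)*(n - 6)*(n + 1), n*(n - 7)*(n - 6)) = n - 6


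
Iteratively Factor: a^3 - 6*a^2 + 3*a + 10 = (a - 2)*(a^2 - 4*a - 5) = (a - 5)*(a - 2)*(a + 1)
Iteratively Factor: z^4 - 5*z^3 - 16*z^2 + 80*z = (z)*(z^3 - 5*z^2 - 16*z + 80) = z*(z - 4)*(z^2 - z - 20) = z*(z - 4)*(z + 4)*(z - 5)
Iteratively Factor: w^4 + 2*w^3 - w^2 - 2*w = (w)*(w^3 + 2*w^2 - w - 2) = w*(w + 1)*(w^2 + w - 2) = w*(w - 1)*(w + 1)*(w + 2)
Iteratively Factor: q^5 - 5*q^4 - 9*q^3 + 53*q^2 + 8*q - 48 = (q - 1)*(q^4 - 4*q^3 - 13*q^2 + 40*q + 48) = (q - 1)*(q + 1)*(q^3 - 5*q^2 - 8*q + 48) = (q - 1)*(q + 1)*(q + 3)*(q^2 - 8*q + 16) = (q - 4)*(q - 1)*(q + 1)*(q + 3)*(q - 4)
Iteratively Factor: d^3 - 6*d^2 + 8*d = (d - 4)*(d^2 - 2*d) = d*(d - 4)*(d - 2)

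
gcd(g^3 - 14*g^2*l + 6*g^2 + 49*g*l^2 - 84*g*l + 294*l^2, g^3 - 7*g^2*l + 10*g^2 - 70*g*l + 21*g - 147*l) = g - 7*l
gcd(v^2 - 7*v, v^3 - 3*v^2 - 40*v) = v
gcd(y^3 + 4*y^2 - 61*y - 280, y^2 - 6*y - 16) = y - 8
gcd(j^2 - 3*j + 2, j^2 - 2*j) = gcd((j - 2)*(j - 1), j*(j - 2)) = j - 2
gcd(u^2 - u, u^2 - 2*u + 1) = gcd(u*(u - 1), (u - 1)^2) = u - 1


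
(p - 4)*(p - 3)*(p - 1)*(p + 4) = p^4 - 4*p^3 - 13*p^2 + 64*p - 48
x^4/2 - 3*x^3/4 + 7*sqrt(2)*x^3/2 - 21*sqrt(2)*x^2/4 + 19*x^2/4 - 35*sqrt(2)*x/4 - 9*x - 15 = (x/2 + sqrt(2)/2)*(x - 5/2)*(x + 1)*(x + 6*sqrt(2))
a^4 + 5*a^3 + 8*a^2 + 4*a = a*(a + 1)*(a + 2)^2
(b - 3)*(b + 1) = b^2 - 2*b - 3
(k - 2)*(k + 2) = k^2 - 4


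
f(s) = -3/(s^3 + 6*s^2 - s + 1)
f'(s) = -3*(-3*s^2 - 12*s + 1)/(s^3 + 6*s^2 - s + 1)^2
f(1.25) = -0.27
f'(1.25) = 0.46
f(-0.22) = -2.00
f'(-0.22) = -4.66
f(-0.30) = -1.65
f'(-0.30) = -3.95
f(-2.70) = -0.11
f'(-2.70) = -0.04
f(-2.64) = -0.11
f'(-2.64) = -0.05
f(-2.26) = -0.13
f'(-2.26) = -0.08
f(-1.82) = -0.18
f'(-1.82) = -0.14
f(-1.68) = -0.20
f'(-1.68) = -0.17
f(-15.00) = 0.00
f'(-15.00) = 0.00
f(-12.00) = 0.00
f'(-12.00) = 0.00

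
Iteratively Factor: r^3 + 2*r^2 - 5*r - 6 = (r + 1)*(r^2 + r - 6) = (r + 1)*(r + 3)*(r - 2)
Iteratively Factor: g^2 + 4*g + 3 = (g + 3)*(g + 1)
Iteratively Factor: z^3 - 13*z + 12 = (z + 4)*(z^2 - 4*z + 3) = (z - 3)*(z + 4)*(z - 1)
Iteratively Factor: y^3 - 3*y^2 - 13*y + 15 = (y + 3)*(y^2 - 6*y + 5) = (y - 5)*(y + 3)*(y - 1)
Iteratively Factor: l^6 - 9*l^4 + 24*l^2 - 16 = (l + 2)*(l^5 - 2*l^4 - 5*l^3 + 10*l^2 + 4*l - 8) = (l + 1)*(l + 2)*(l^4 - 3*l^3 - 2*l^2 + 12*l - 8) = (l - 2)*(l + 1)*(l + 2)*(l^3 - l^2 - 4*l + 4) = (l - 2)*(l - 1)*(l + 1)*(l + 2)*(l^2 - 4) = (l - 2)*(l - 1)*(l + 1)*(l + 2)^2*(l - 2)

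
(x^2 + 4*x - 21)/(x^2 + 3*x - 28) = (x - 3)/(x - 4)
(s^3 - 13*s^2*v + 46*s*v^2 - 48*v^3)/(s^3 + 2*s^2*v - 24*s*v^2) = (s^3 - 13*s^2*v + 46*s*v^2 - 48*v^3)/(s*(s^2 + 2*s*v - 24*v^2))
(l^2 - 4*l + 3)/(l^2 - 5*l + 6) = (l - 1)/(l - 2)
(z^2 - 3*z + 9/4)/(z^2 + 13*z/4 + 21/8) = 2*(4*z^2 - 12*z + 9)/(8*z^2 + 26*z + 21)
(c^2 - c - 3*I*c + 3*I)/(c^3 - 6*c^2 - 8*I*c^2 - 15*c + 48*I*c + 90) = (c - 1)/(c^2 - c*(6 + 5*I) + 30*I)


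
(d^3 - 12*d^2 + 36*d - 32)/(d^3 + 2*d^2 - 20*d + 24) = (d - 8)/(d + 6)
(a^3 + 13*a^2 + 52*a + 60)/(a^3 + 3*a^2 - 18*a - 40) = (a + 6)/(a - 4)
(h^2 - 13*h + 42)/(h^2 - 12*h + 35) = (h - 6)/(h - 5)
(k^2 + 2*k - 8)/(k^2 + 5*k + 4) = (k - 2)/(k + 1)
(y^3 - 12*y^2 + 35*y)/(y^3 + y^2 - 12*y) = (y^2 - 12*y + 35)/(y^2 + y - 12)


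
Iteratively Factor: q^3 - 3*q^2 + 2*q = (q - 2)*(q^2 - q) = q*(q - 2)*(q - 1)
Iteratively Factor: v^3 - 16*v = (v)*(v^2 - 16) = v*(v - 4)*(v + 4)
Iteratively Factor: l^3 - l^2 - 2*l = (l)*(l^2 - l - 2) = l*(l - 2)*(l + 1)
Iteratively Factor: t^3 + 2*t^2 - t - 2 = (t + 2)*(t^2 - 1) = (t - 1)*(t + 2)*(t + 1)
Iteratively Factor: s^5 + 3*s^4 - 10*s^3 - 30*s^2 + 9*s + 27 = (s - 3)*(s^4 + 6*s^3 + 8*s^2 - 6*s - 9) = (s - 3)*(s + 1)*(s^3 + 5*s^2 + 3*s - 9) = (s - 3)*(s - 1)*(s + 1)*(s^2 + 6*s + 9) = (s - 3)*(s - 1)*(s + 1)*(s + 3)*(s + 3)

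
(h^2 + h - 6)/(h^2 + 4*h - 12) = (h + 3)/(h + 6)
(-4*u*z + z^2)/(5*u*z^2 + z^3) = (-4*u + z)/(z*(5*u + z))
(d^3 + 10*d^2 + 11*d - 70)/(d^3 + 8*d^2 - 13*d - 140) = (d - 2)/(d - 4)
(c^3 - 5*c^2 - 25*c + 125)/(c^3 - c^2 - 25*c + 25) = (c - 5)/(c - 1)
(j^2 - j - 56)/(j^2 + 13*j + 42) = (j - 8)/(j + 6)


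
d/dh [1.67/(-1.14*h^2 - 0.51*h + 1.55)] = (3.8076*h + 0.8517)/(1.14*h^2 + 0.51*h - 1.55)^2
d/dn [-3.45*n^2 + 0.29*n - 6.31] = 0.29 - 6.9*n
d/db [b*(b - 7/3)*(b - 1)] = 3*b^2 - 20*b/3 + 7/3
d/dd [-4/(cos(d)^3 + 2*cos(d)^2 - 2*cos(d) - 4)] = 4*(-3*cos(d)^2 - 4*cos(d) + 2)*sin(d)/((sin(d)^2 + 1)^2*(cos(d) + 2)^2)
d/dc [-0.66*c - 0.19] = -0.660000000000000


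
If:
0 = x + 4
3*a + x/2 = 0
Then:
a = 2/3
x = -4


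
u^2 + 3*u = u*(u + 3)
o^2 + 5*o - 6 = (o - 1)*(o + 6)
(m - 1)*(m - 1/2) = m^2 - 3*m/2 + 1/2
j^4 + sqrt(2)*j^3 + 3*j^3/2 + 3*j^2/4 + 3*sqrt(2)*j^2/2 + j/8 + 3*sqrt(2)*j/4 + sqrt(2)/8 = (j + 1/2)^3*(j + sqrt(2))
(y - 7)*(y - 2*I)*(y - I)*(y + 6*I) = y^4 - 7*y^3 + 3*I*y^3 + 16*y^2 - 21*I*y^2 - 112*y - 12*I*y + 84*I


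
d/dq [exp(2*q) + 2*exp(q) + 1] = 2*(exp(q) + 1)*exp(q)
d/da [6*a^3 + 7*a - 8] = 18*a^2 + 7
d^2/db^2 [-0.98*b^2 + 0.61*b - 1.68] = -1.96000000000000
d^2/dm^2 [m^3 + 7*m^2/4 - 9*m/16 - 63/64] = 6*m + 7/2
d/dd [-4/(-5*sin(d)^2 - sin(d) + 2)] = -4*(10*sin(d) + 1)*cos(d)/(5*sin(d)^2 + sin(d) - 2)^2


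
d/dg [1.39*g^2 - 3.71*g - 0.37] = 2.78*g - 3.71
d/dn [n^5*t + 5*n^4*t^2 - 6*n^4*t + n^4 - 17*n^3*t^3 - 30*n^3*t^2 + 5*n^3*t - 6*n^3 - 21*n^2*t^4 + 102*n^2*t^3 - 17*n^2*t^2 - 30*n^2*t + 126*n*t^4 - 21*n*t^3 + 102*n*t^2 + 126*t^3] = 5*n^4*t + 20*n^3*t^2 - 24*n^3*t + 4*n^3 - 51*n^2*t^3 - 90*n^2*t^2 + 15*n^2*t - 18*n^2 - 42*n*t^4 + 204*n*t^3 - 34*n*t^2 - 60*n*t + 126*t^4 - 21*t^3 + 102*t^2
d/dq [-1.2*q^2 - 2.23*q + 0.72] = -2.4*q - 2.23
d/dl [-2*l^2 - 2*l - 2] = -4*l - 2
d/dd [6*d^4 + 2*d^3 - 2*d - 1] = 24*d^3 + 6*d^2 - 2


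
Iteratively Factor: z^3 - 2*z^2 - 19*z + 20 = (z - 1)*(z^2 - z - 20) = (z - 5)*(z - 1)*(z + 4)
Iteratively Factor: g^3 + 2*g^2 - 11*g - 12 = (g + 1)*(g^2 + g - 12) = (g - 3)*(g + 1)*(g + 4)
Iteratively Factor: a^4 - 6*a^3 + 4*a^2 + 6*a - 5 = (a - 1)*(a^3 - 5*a^2 - a + 5) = (a - 1)*(a + 1)*(a^2 - 6*a + 5) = (a - 1)^2*(a + 1)*(a - 5)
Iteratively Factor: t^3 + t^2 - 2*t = (t)*(t^2 + t - 2) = t*(t - 1)*(t + 2)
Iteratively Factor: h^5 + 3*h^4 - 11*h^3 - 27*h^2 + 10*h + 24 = (h + 1)*(h^4 + 2*h^3 - 13*h^2 - 14*h + 24) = (h - 1)*(h + 1)*(h^3 + 3*h^2 - 10*h - 24) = (h - 1)*(h + 1)*(h + 4)*(h^2 - h - 6) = (h - 3)*(h - 1)*(h + 1)*(h + 4)*(h + 2)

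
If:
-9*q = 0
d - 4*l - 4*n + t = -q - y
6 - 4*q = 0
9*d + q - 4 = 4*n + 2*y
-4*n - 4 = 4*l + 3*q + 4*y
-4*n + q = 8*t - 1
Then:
No Solution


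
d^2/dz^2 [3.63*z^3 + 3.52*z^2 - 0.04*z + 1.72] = 21.78*z + 7.04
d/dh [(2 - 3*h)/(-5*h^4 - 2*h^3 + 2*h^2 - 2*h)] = (-45*h^4 + 28*h^3 + 18*h^2 - 8*h + 4)/(h^2*(25*h^6 + 20*h^5 - 16*h^4 + 12*h^3 + 12*h^2 - 8*h + 4))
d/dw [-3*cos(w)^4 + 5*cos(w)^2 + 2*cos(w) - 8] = 2*(6*cos(w)^3 - 5*cos(w) - 1)*sin(w)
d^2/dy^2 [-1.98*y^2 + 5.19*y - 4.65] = -3.96000000000000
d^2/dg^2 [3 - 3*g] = 0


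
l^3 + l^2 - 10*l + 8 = (l - 2)*(l - 1)*(l + 4)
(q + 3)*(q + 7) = q^2 + 10*q + 21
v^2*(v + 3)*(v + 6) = v^4 + 9*v^3 + 18*v^2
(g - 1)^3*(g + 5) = g^4 + 2*g^3 - 12*g^2 + 14*g - 5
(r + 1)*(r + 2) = r^2 + 3*r + 2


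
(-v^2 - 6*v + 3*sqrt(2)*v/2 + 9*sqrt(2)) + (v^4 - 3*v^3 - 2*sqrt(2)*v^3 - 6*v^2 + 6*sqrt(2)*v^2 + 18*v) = v^4 - 3*v^3 - 2*sqrt(2)*v^3 - 7*v^2 + 6*sqrt(2)*v^2 + 3*sqrt(2)*v/2 + 12*v + 9*sqrt(2)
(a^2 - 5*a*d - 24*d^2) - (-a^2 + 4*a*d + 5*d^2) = 2*a^2 - 9*a*d - 29*d^2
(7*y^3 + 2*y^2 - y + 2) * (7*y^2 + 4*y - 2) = 49*y^5 + 42*y^4 - 13*y^3 + 6*y^2 + 10*y - 4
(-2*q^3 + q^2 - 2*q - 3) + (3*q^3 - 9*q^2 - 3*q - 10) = q^3 - 8*q^2 - 5*q - 13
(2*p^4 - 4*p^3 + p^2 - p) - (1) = 2*p^4 - 4*p^3 + p^2 - p - 1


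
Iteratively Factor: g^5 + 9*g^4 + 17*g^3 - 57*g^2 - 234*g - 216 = (g + 3)*(g^4 + 6*g^3 - g^2 - 54*g - 72) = (g - 3)*(g + 3)*(g^3 + 9*g^2 + 26*g + 24) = (g - 3)*(g + 3)*(g + 4)*(g^2 + 5*g + 6) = (g - 3)*(g + 3)^2*(g + 4)*(g + 2)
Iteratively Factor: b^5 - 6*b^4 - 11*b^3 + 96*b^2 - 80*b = (b)*(b^4 - 6*b^3 - 11*b^2 + 96*b - 80) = b*(b - 1)*(b^3 - 5*b^2 - 16*b + 80) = b*(b - 4)*(b - 1)*(b^2 - b - 20) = b*(b - 4)*(b - 1)*(b + 4)*(b - 5)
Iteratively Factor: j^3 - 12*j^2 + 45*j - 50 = (j - 2)*(j^2 - 10*j + 25) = (j - 5)*(j - 2)*(j - 5)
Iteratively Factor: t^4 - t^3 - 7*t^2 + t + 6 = (t - 1)*(t^3 - 7*t - 6) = (t - 1)*(t + 1)*(t^2 - t - 6) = (t - 1)*(t + 1)*(t + 2)*(t - 3)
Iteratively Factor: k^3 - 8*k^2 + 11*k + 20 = (k - 5)*(k^2 - 3*k - 4) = (k - 5)*(k + 1)*(k - 4)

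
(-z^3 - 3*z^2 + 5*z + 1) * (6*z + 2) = -6*z^4 - 20*z^3 + 24*z^2 + 16*z + 2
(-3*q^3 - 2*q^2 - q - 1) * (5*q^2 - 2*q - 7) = -15*q^5 - 4*q^4 + 20*q^3 + 11*q^2 + 9*q + 7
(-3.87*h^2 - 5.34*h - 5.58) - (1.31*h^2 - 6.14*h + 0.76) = -5.18*h^2 + 0.8*h - 6.34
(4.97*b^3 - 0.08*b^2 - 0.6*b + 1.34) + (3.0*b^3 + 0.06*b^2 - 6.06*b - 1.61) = 7.97*b^3 - 0.02*b^2 - 6.66*b - 0.27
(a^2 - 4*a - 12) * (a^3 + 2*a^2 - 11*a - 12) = a^5 - 2*a^4 - 31*a^3 + 8*a^2 + 180*a + 144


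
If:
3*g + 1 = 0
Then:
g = -1/3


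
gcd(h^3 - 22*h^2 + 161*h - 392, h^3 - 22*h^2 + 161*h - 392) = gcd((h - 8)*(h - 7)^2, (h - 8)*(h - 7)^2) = h^3 - 22*h^2 + 161*h - 392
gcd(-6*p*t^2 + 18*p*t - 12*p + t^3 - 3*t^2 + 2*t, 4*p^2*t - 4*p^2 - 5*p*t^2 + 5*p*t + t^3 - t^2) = t - 1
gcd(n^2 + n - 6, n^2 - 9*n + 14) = n - 2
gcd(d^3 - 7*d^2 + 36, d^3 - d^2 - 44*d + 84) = d - 6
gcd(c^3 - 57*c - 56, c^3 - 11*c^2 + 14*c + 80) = c - 8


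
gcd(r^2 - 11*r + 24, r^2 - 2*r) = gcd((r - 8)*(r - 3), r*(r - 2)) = 1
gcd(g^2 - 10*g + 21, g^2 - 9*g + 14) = g - 7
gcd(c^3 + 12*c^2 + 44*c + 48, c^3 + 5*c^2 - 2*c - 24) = c + 4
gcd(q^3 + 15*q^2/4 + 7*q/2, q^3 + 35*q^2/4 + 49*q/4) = q^2 + 7*q/4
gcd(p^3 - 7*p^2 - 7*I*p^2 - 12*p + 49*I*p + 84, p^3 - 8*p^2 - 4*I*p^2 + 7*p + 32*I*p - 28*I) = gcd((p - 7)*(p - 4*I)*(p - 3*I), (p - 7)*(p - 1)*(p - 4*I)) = p^2 + p*(-7 - 4*I) + 28*I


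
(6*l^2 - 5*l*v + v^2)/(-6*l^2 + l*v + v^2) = (-3*l + v)/(3*l + v)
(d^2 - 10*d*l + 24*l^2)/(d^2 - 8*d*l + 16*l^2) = (d - 6*l)/(d - 4*l)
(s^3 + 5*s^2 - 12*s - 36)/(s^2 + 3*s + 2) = (s^2 + 3*s - 18)/(s + 1)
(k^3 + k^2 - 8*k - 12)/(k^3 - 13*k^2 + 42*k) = (k^3 + k^2 - 8*k - 12)/(k*(k^2 - 13*k + 42))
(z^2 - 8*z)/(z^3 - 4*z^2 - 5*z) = (8 - z)/(-z^2 + 4*z + 5)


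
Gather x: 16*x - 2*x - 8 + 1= 14*x - 7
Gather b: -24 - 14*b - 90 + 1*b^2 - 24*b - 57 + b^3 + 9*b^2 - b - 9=b^3 + 10*b^2 - 39*b - 180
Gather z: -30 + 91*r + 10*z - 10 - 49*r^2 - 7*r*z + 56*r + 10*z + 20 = -49*r^2 + 147*r + z*(20 - 7*r) - 20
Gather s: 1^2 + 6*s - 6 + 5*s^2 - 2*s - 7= 5*s^2 + 4*s - 12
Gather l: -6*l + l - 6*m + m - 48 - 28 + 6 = -5*l - 5*m - 70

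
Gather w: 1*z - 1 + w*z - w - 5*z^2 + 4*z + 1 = w*(z - 1) - 5*z^2 + 5*z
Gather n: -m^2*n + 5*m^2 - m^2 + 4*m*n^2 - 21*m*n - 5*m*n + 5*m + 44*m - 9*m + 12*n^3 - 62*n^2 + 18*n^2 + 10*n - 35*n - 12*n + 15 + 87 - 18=4*m^2 + 40*m + 12*n^3 + n^2*(4*m - 44) + n*(-m^2 - 26*m - 37) + 84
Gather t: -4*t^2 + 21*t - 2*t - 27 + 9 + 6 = -4*t^2 + 19*t - 12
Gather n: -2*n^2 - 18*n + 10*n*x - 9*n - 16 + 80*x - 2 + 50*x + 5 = -2*n^2 + n*(10*x - 27) + 130*x - 13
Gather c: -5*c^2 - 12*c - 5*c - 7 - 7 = -5*c^2 - 17*c - 14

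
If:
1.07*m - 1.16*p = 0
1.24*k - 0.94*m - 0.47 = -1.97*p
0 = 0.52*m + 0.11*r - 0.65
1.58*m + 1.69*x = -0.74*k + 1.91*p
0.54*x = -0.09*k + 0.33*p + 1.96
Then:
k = 10.37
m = -14.12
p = -13.03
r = 72.67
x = -6.06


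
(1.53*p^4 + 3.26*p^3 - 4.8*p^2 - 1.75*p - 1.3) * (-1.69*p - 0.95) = -2.5857*p^5 - 6.9629*p^4 + 5.015*p^3 + 7.5175*p^2 + 3.8595*p + 1.235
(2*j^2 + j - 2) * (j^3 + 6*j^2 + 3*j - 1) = 2*j^5 + 13*j^4 + 10*j^3 - 11*j^2 - 7*j + 2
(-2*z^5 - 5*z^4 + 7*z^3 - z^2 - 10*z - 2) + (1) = -2*z^5 - 5*z^4 + 7*z^3 - z^2 - 10*z - 1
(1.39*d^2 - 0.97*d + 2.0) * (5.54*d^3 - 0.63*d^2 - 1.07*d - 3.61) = 7.7006*d^5 - 6.2495*d^4 + 10.2038*d^3 - 5.24*d^2 + 1.3617*d - 7.22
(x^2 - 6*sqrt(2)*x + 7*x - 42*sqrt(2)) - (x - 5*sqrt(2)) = x^2 - 6*sqrt(2)*x + 6*x - 37*sqrt(2)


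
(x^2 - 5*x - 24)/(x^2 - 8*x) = (x + 3)/x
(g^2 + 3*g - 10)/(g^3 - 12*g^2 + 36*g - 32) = (g + 5)/(g^2 - 10*g + 16)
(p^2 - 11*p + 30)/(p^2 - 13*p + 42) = (p - 5)/(p - 7)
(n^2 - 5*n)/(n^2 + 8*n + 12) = n*(n - 5)/(n^2 + 8*n + 12)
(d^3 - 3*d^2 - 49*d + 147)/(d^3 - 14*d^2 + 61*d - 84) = (d + 7)/(d - 4)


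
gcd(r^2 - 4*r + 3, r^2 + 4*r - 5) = r - 1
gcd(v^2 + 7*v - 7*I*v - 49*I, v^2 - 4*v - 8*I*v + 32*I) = 1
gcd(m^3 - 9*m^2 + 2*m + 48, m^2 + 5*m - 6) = 1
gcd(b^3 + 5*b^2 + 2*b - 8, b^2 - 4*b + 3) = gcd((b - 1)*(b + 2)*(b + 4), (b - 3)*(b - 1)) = b - 1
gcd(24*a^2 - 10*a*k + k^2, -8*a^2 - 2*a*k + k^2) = 4*a - k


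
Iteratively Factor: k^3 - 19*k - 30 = (k + 2)*(k^2 - 2*k - 15) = (k - 5)*(k + 2)*(k + 3)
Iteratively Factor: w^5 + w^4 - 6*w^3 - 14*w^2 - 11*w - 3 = (w - 3)*(w^4 + 4*w^3 + 6*w^2 + 4*w + 1) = (w - 3)*(w + 1)*(w^3 + 3*w^2 + 3*w + 1) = (w - 3)*(w + 1)^2*(w^2 + 2*w + 1) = (w - 3)*(w + 1)^3*(w + 1)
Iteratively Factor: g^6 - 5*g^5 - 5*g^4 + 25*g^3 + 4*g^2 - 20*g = (g - 5)*(g^5 - 5*g^3 + 4*g) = (g - 5)*(g - 1)*(g^4 + g^3 - 4*g^2 - 4*g) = g*(g - 5)*(g - 1)*(g^3 + g^2 - 4*g - 4) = g*(g - 5)*(g - 1)*(g + 2)*(g^2 - g - 2) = g*(g - 5)*(g - 2)*(g - 1)*(g + 2)*(g + 1)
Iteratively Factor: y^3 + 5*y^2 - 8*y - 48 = (y + 4)*(y^2 + y - 12) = (y - 3)*(y + 4)*(y + 4)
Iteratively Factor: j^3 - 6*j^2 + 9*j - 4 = (j - 1)*(j^2 - 5*j + 4) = (j - 4)*(j - 1)*(j - 1)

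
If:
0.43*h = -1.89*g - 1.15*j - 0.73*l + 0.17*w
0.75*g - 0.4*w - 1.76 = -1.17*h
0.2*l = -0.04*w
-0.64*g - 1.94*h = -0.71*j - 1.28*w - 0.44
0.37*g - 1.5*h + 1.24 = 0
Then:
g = 2.91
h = 1.54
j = -3.83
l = -1.12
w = 5.58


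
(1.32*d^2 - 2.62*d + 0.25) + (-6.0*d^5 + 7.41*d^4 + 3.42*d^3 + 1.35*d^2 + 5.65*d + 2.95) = -6.0*d^5 + 7.41*d^4 + 3.42*d^3 + 2.67*d^2 + 3.03*d + 3.2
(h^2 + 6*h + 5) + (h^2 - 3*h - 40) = 2*h^2 + 3*h - 35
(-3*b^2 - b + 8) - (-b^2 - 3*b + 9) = -2*b^2 + 2*b - 1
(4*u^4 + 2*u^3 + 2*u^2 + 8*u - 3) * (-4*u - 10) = -16*u^5 - 48*u^4 - 28*u^3 - 52*u^2 - 68*u + 30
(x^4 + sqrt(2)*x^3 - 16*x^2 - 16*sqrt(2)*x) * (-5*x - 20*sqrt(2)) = -5*x^5 - 25*sqrt(2)*x^4 + 40*x^3 + 400*sqrt(2)*x^2 + 640*x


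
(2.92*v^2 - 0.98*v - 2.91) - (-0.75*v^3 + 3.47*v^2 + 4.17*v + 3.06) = 0.75*v^3 - 0.55*v^2 - 5.15*v - 5.97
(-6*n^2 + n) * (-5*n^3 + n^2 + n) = 30*n^5 - 11*n^4 - 5*n^3 + n^2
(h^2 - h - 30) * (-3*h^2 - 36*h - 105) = -3*h^4 - 33*h^3 + 21*h^2 + 1185*h + 3150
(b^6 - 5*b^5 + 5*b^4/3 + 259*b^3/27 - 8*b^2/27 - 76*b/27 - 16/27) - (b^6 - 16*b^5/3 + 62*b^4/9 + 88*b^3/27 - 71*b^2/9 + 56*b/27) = b^5/3 - 47*b^4/9 + 19*b^3/3 + 205*b^2/27 - 44*b/9 - 16/27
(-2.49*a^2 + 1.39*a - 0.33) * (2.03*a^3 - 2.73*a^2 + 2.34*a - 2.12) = -5.0547*a^5 + 9.6194*a^4 - 10.2912*a^3 + 9.4323*a^2 - 3.719*a + 0.6996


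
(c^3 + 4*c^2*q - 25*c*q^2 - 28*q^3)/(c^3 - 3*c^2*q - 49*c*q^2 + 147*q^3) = (c^2 - 3*c*q - 4*q^2)/(c^2 - 10*c*q + 21*q^2)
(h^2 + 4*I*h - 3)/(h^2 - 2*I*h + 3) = (h + 3*I)/(h - 3*I)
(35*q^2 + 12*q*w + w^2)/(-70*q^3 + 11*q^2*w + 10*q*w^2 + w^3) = -1/(2*q - w)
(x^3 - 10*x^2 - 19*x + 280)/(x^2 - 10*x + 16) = (x^2 - 2*x - 35)/(x - 2)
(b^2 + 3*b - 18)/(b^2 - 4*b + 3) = (b + 6)/(b - 1)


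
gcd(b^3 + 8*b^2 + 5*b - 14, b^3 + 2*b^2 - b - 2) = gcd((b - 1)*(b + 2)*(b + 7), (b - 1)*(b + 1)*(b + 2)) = b^2 + b - 2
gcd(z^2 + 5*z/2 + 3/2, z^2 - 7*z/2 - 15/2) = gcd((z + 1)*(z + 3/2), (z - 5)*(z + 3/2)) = z + 3/2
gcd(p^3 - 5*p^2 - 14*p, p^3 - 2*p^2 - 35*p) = p^2 - 7*p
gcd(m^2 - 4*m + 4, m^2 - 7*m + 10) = m - 2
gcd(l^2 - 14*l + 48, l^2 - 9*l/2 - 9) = l - 6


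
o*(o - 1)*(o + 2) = o^3 + o^2 - 2*o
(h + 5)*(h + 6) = h^2 + 11*h + 30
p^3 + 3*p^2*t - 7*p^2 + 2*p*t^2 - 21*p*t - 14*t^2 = (p - 7)*(p + t)*(p + 2*t)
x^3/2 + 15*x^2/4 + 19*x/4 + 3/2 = (x/2 + 1/2)*(x + 1/2)*(x + 6)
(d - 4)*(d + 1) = d^2 - 3*d - 4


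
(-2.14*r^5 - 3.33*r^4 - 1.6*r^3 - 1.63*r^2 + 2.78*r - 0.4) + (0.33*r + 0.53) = -2.14*r^5 - 3.33*r^4 - 1.6*r^3 - 1.63*r^2 + 3.11*r + 0.13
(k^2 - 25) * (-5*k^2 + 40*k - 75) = -5*k^4 + 40*k^3 + 50*k^2 - 1000*k + 1875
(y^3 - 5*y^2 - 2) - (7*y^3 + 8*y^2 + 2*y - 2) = -6*y^3 - 13*y^2 - 2*y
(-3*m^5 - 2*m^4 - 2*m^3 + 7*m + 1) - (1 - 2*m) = -3*m^5 - 2*m^4 - 2*m^3 + 9*m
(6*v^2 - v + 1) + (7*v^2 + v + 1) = 13*v^2 + 2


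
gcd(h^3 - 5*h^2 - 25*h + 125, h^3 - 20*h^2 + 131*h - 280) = h - 5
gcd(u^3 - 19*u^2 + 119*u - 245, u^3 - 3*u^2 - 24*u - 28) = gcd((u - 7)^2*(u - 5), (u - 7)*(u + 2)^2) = u - 7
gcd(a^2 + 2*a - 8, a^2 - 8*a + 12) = a - 2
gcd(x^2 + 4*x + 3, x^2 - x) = 1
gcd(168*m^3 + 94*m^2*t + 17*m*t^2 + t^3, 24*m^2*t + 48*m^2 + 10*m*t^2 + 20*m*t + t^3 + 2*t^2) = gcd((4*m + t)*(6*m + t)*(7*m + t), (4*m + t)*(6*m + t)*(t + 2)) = 24*m^2 + 10*m*t + t^2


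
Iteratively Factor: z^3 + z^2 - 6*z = (z - 2)*(z^2 + 3*z) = z*(z - 2)*(z + 3)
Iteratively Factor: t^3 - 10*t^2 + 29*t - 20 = (t - 5)*(t^2 - 5*t + 4) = (t - 5)*(t - 1)*(t - 4)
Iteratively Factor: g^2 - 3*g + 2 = (g - 1)*(g - 2)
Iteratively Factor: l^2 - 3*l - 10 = (l + 2)*(l - 5)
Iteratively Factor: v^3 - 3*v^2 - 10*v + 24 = (v + 3)*(v^2 - 6*v + 8) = (v - 4)*(v + 3)*(v - 2)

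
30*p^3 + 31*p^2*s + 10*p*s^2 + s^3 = (2*p + s)*(3*p + s)*(5*p + s)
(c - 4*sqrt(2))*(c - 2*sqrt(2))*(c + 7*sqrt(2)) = c^3 + sqrt(2)*c^2 - 68*c + 112*sqrt(2)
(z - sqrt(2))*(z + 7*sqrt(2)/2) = z^2 + 5*sqrt(2)*z/2 - 7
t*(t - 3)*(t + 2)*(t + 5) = t^4 + 4*t^3 - 11*t^2 - 30*t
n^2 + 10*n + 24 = (n + 4)*(n + 6)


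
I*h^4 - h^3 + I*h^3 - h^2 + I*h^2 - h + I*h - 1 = (h - I)*(h + I)^2*(I*h + I)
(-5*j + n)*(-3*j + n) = 15*j^2 - 8*j*n + n^2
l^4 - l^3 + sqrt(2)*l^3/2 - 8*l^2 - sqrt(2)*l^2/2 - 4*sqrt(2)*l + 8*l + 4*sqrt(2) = (l - 1)*(l - 2*sqrt(2))*(l + sqrt(2)/2)*(l + 2*sqrt(2))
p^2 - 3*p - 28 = (p - 7)*(p + 4)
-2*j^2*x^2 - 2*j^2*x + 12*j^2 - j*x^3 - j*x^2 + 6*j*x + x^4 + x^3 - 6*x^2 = (-2*j + x)*(j + x)*(x - 2)*(x + 3)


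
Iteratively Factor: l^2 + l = (l + 1)*(l)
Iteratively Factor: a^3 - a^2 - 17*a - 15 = (a - 5)*(a^2 + 4*a + 3) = (a - 5)*(a + 1)*(a + 3)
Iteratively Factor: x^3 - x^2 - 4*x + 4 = (x - 2)*(x^2 + x - 2) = (x - 2)*(x + 2)*(x - 1)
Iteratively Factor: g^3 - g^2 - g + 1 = (g + 1)*(g^2 - 2*g + 1) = (g - 1)*(g + 1)*(g - 1)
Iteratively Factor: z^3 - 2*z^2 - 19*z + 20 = (z + 4)*(z^2 - 6*z + 5) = (z - 1)*(z + 4)*(z - 5)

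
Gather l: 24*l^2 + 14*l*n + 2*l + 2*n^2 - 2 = 24*l^2 + l*(14*n + 2) + 2*n^2 - 2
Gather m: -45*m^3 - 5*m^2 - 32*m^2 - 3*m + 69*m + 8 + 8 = -45*m^3 - 37*m^2 + 66*m + 16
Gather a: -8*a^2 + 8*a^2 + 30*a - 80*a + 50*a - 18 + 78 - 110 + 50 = 0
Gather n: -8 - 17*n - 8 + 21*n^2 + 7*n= 21*n^2 - 10*n - 16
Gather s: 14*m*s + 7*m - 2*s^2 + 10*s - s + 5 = 7*m - 2*s^2 + s*(14*m + 9) + 5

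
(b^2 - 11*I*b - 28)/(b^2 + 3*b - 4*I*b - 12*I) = (b - 7*I)/(b + 3)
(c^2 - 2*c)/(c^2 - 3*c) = (c - 2)/(c - 3)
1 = 1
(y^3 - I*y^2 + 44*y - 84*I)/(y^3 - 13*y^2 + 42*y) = (y^3 - I*y^2 + 44*y - 84*I)/(y*(y^2 - 13*y + 42))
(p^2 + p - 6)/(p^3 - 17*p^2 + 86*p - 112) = (p + 3)/(p^2 - 15*p + 56)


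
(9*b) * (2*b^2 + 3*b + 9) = 18*b^3 + 27*b^2 + 81*b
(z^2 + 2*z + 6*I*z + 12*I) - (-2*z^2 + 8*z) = 3*z^2 - 6*z + 6*I*z + 12*I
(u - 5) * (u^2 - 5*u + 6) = u^3 - 10*u^2 + 31*u - 30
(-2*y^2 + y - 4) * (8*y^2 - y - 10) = -16*y^4 + 10*y^3 - 13*y^2 - 6*y + 40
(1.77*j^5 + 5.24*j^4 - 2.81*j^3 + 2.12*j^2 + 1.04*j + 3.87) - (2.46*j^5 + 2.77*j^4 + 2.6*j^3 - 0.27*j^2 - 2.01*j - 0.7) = -0.69*j^5 + 2.47*j^4 - 5.41*j^3 + 2.39*j^2 + 3.05*j + 4.57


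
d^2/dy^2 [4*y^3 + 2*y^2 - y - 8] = 24*y + 4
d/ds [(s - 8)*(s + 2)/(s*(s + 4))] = 2*(5*s^2 + 16*s + 32)/(s^2*(s^2 + 8*s + 16))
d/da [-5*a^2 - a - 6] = -10*a - 1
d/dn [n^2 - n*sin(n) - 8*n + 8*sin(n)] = -n*cos(n) + 2*n - sin(n) + 8*cos(n) - 8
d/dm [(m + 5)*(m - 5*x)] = 2*m - 5*x + 5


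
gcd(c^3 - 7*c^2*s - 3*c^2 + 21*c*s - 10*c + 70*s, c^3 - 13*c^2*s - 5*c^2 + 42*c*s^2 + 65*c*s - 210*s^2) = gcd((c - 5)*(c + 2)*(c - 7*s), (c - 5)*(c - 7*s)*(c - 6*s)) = -c^2 + 7*c*s + 5*c - 35*s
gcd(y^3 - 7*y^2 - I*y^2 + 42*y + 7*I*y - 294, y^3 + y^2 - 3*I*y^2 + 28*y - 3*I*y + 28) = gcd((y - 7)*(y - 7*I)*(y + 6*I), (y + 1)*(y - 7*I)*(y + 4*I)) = y - 7*I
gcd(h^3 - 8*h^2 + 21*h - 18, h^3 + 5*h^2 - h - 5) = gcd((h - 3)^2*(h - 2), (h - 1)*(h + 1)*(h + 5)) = 1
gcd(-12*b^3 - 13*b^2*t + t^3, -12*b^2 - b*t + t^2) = -12*b^2 - b*t + t^2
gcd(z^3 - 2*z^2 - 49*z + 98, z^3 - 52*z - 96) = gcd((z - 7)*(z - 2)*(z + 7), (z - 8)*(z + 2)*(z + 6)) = 1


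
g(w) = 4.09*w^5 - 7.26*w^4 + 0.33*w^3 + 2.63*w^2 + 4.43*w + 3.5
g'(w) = 20.45*w^4 - 29.04*w^3 + 0.99*w^2 + 5.26*w + 4.43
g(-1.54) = -74.55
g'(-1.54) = 219.76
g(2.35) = 104.43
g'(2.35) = 269.07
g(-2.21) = -385.81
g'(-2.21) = 798.92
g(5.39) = 12634.45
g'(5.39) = 12774.45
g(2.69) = 236.81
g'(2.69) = 531.26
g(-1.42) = -51.56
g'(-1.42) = 165.25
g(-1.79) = -147.59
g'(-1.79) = 374.69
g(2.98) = 437.44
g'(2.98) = 873.11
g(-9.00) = -289207.18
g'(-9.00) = 155379.89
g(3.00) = 455.18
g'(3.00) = 901.49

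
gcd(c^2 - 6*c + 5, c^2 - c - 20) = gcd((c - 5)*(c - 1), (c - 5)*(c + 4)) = c - 5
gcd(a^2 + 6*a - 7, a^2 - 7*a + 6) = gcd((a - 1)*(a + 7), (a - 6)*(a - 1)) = a - 1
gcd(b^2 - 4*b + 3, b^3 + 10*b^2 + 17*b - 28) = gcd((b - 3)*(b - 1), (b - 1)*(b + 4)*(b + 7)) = b - 1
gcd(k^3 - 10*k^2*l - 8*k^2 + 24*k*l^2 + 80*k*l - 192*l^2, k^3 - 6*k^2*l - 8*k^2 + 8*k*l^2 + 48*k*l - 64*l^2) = k^2 - 4*k*l - 8*k + 32*l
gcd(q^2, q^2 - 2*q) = q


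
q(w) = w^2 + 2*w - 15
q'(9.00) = 20.00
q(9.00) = 84.00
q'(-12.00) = -22.00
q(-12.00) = 105.00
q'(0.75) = 3.50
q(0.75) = -12.94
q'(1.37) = 4.74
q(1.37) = -10.38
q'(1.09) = 4.18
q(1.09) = -11.63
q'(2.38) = 6.76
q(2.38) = -4.58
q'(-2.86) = -3.72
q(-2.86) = -12.54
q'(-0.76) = 0.48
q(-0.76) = -15.94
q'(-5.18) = -8.36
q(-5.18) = 1.47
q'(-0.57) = 0.86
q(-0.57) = -15.82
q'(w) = 2*w + 2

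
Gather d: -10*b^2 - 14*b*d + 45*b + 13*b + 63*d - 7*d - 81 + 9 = -10*b^2 + 58*b + d*(56 - 14*b) - 72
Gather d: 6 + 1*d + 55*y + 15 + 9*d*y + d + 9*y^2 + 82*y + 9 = d*(9*y + 2) + 9*y^2 + 137*y + 30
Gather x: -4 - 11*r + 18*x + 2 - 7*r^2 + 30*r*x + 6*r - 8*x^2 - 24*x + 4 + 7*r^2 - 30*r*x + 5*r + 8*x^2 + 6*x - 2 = 0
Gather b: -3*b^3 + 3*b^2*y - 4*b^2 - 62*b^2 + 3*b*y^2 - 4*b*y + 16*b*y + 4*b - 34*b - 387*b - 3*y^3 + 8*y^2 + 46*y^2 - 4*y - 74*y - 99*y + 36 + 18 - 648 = -3*b^3 + b^2*(3*y - 66) + b*(3*y^2 + 12*y - 417) - 3*y^3 + 54*y^2 - 177*y - 594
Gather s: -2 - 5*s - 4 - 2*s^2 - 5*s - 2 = -2*s^2 - 10*s - 8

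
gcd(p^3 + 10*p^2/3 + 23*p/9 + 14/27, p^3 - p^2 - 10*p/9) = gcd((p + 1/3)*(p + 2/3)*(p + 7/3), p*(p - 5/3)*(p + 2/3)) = p + 2/3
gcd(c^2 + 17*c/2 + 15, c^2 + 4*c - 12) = c + 6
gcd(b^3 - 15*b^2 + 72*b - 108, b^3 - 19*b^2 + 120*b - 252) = b^2 - 12*b + 36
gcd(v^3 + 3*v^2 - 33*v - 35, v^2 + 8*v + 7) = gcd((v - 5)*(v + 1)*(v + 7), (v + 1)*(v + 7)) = v^2 + 8*v + 7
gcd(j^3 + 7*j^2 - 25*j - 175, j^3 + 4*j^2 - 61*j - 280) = j^2 + 12*j + 35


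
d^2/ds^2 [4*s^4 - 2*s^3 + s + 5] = 12*s*(4*s - 1)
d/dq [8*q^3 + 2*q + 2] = 24*q^2 + 2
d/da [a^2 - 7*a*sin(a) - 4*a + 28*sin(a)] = -7*a*cos(a) + 2*a - 7*sin(a) + 28*cos(a) - 4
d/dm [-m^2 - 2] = -2*m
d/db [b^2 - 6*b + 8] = 2*b - 6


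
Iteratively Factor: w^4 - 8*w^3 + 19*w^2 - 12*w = (w - 1)*(w^3 - 7*w^2 + 12*w) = w*(w - 1)*(w^2 - 7*w + 12) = w*(w - 3)*(w - 1)*(w - 4)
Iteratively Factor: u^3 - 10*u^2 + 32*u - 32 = (u - 4)*(u^2 - 6*u + 8) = (u - 4)^2*(u - 2)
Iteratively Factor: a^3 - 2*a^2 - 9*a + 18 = (a - 3)*(a^2 + a - 6) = (a - 3)*(a - 2)*(a + 3)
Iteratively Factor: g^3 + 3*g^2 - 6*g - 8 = (g + 4)*(g^2 - g - 2) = (g - 2)*(g + 4)*(g + 1)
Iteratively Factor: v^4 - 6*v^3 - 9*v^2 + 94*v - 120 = (v - 3)*(v^3 - 3*v^2 - 18*v + 40) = (v - 3)*(v + 4)*(v^2 - 7*v + 10) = (v - 5)*(v - 3)*(v + 4)*(v - 2)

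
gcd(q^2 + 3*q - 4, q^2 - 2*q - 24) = q + 4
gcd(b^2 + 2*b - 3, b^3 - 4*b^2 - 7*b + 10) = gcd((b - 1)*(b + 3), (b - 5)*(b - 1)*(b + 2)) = b - 1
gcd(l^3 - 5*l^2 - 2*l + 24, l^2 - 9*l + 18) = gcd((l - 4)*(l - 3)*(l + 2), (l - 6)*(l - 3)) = l - 3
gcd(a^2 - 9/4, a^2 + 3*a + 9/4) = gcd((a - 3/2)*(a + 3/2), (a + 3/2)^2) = a + 3/2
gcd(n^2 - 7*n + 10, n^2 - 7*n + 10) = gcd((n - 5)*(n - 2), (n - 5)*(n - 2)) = n^2 - 7*n + 10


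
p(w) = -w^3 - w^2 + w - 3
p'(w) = -3*w^2 - 2*w + 1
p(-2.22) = 0.79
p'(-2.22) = -9.35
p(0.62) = -3.00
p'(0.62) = -1.39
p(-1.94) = -1.40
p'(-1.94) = -6.41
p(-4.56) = 66.47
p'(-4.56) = -52.26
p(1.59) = -7.96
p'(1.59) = -9.76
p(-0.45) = -3.56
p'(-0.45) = 1.29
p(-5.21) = 106.07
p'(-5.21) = -70.01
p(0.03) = -2.97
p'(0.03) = 0.94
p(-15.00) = 3132.00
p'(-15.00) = -644.00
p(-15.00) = 3132.00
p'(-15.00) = -644.00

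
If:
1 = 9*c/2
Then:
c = 2/9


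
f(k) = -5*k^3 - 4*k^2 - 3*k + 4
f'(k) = -15*k^2 - 8*k - 3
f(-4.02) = 276.24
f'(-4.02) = -213.25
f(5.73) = -1085.18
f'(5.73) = -541.33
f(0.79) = -3.33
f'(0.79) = -18.68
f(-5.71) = 821.56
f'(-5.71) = -446.38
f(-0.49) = 5.10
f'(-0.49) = -2.68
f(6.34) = -1450.00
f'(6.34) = -656.65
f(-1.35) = 13.06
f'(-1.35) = -19.54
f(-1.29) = 11.95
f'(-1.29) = -17.64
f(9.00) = -3992.00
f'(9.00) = -1290.00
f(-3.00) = 112.00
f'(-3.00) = -114.00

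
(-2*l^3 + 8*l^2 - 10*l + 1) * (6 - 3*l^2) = 6*l^5 - 24*l^4 + 18*l^3 + 45*l^2 - 60*l + 6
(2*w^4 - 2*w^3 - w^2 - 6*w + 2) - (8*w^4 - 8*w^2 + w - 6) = -6*w^4 - 2*w^3 + 7*w^2 - 7*w + 8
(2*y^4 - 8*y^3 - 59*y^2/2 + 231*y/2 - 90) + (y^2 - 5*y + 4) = 2*y^4 - 8*y^3 - 57*y^2/2 + 221*y/2 - 86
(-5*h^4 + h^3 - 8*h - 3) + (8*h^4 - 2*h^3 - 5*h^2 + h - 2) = 3*h^4 - h^3 - 5*h^2 - 7*h - 5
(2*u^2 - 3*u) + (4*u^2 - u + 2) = 6*u^2 - 4*u + 2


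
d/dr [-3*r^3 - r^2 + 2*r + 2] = -9*r^2 - 2*r + 2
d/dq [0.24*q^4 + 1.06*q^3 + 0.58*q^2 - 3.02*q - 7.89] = 0.96*q^3 + 3.18*q^2 + 1.16*q - 3.02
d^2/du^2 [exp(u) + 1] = exp(u)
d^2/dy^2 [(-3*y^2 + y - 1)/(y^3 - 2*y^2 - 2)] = 2*(-3*y^6 + 3*y^5 - 12*y^4 - 22*y^3 + 36*y^2 - 18*y - 8)/(y^9 - 6*y^8 + 12*y^7 - 14*y^6 + 24*y^5 - 24*y^4 + 12*y^3 - 24*y^2 - 8)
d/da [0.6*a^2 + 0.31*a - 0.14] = 1.2*a + 0.31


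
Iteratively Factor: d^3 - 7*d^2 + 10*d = (d)*(d^2 - 7*d + 10) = d*(d - 2)*(d - 5)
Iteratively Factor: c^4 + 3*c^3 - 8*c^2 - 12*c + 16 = (c + 4)*(c^3 - c^2 - 4*c + 4) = (c + 2)*(c + 4)*(c^2 - 3*c + 2) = (c - 2)*(c + 2)*(c + 4)*(c - 1)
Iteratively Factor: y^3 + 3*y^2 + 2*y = (y)*(y^2 + 3*y + 2) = y*(y + 2)*(y + 1)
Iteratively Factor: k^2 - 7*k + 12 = (k - 4)*(k - 3)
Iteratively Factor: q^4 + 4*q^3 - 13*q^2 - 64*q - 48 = (q + 4)*(q^3 - 13*q - 12) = (q + 1)*(q + 4)*(q^2 - q - 12) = (q - 4)*(q + 1)*(q + 4)*(q + 3)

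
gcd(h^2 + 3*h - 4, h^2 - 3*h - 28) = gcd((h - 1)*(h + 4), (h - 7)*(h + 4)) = h + 4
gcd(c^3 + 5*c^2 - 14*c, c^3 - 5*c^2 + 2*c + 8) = c - 2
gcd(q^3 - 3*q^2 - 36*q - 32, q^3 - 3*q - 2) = q + 1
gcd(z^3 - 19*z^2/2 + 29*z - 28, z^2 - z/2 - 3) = z - 2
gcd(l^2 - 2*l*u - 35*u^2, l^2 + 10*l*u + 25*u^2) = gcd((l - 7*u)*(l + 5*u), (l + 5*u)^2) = l + 5*u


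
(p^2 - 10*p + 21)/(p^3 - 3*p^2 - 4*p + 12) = (p - 7)/(p^2 - 4)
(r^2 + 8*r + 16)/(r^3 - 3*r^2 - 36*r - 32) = (r + 4)/(r^2 - 7*r - 8)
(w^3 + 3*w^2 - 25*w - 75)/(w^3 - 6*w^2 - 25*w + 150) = (w + 3)/(w - 6)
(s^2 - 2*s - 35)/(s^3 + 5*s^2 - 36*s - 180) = (s - 7)/(s^2 - 36)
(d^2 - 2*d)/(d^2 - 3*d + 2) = d/(d - 1)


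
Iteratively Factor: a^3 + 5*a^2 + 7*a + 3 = (a + 1)*(a^2 + 4*a + 3) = (a + 1)*(a + 3)*(a + 1)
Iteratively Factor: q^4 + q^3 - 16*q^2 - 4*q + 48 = (q + 4)*(q^3 - 3*q^2 - 4*q + 12) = (q - 2)*(q + 4)*(q^2 - q - 6) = (q - 3)*(q - 2)*(q + 4)*(q + 2)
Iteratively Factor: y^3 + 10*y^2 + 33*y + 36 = (y + 3)*(y^2 + 7*y + 12) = (y + 3)^2*(y + 4)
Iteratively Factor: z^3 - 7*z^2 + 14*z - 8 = (z - 2)*(z^2 - 5*z + 4) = (z - 2)*(z - 1)*(z - 4)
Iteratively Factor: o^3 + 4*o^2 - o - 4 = (o + 4)*(o^2 - 1) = (o + 1)*(o + 4)*(o - 1)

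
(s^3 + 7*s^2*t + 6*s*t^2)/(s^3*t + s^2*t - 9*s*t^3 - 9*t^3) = s*(s^2 + 7*s*t + 6*t^2)/(t*(s^3 + s^2 - 9*s*t^2 - 9*t^2))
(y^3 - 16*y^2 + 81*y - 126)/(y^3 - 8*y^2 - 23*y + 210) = (y - 3)/(y + 5)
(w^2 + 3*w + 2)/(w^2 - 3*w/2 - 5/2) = 2*(w + 2)/(2*w - 5)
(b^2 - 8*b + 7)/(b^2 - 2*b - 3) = (-b^2 + 8*b - 7)/(-b^2 + 2*b + 3)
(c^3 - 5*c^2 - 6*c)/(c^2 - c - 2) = c*(c - 6)/(c - 2)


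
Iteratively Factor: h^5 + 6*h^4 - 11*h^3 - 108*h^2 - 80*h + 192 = (h - 1)*(h^4 + 7*h^3 - 4*h^2 - 112*h - 192) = (h - 1)*(h + 4)*(h^3 + 3*h^2 - 16*h - 48) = (h - 1)*(h + 3)*(h + 4)*(h^2 - 16) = (h - 1)*(h + 3)*(h + 4)^2*(h - 4)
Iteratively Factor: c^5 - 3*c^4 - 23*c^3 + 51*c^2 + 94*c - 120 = (c + 4)*(c^4 - 7*c^3 + 5*c^2 + 31*c - 30) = (c - 5)*(c + 4)*(c^3 - 2*c^2 - 5*c + 6) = (c - 5)*(c + 2)*(c + 4)*(c^2 - 4*c + 3) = (c - 5)*(c - 3)*(c + 2)*(c + 4)*(c - 1)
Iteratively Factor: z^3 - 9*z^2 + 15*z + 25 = (z - 5)*(z^2 - 4*z - 5) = (z - 5)^2*(z + 1)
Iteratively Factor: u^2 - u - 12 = (u - 4)*(u + 3)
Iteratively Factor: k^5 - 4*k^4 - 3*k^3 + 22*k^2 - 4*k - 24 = (k + 2)*(k^4 - 6*k^3 + 9*k^2 + 4*k - 12) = (k - 3)*(k + 2)*(k^3 - 3*k^2 + 4) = (k - 3)*(k - 2)*(k + 2)*(k^2 - k - 2) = (k - 3)*(k - 2)^2*(k + 2)*(k + 1)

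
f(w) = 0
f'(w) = 0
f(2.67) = 0.00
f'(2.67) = 0.00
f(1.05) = 0.00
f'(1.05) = 0.00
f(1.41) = 0.00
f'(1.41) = 0.00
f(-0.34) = 0.00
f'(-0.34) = 0.00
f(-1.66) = 0.00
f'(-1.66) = 0.00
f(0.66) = 0.00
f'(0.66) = 0.00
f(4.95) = 0.00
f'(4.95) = 0.00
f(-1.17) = 0.00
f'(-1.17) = 0.00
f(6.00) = 0.00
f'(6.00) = 0.00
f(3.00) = 0.00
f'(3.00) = 0.00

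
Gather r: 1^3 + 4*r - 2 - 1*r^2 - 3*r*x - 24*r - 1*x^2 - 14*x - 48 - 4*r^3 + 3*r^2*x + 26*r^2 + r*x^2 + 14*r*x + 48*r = -4*r^3 + r^2*(3*x + 25) + r*(x^2 + 11*x + 28) - x^2 - 14*x - 49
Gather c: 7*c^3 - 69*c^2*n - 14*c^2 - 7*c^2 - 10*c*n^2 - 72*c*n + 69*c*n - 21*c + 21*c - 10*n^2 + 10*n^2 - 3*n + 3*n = 7*c^3 + c^2*(-69*n - 21) + c*(-10*n^2 - 3*n)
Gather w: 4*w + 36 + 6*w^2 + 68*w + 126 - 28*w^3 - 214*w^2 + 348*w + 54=-28*w^3 - 208*w^2 + 420*w + 216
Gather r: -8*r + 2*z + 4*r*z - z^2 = r*(4*z - 8) - z^2 + 2*z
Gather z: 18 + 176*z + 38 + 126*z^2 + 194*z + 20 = 126*z^2 + 370*z + 76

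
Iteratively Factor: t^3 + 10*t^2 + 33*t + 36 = (t + 3)*(t^2 + 7*t + 12) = (t + 3)^2*(t + 4)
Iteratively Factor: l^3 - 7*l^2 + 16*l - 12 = (l - 2)*(l^2 - 5*l + 6) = (l - 2)^2*(l - 3)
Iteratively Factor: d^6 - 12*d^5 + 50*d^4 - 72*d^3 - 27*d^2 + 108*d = (d - 3)*(d^5 - 9*d^4 + 23*d^3 - 3*d^2 - 36*d) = d*(d - 3)*(d^4 - 9*d^3 + 23*d^2 - 3*d - 36) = d*(d - 3)^2*(d^3 - 6*d^2 + 5*d + 12) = d*(d - 3)^2*(d + 1)*(d^2 - 7*d + 12) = d*(d - 3)^3*(d + 1)*(d - 4)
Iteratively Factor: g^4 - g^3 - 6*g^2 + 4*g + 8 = (g + 2)*(g^3 - 3*g^2 + 4) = (g - 2)*(g + 2)*(g^2 - g - 2) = (g - 2)^2*(g + 2)*(g + 1)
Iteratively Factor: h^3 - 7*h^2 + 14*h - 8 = (h - 1)*(h^2 - 6*h + 8) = (h - 2)*(h - 1)*(h - 4)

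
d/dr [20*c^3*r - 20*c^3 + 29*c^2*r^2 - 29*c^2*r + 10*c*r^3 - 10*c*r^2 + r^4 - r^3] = 20*c^3 + 58*c^2*r - 29*c^2 + 30*c*r^2 - 20*c*r + 4*r^3 - 3*r^2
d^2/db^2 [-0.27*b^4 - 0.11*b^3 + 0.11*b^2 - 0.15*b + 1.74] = -3.24*b^2 - 0.66*b + 0.22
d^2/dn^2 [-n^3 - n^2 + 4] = -6*n - 2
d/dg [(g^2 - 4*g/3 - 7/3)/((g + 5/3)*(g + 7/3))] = 48*(9*g^2 + 21*g + 7)/(81*g^4 + 648*g^3 + 1926*g^2 + 2520*g + 1225)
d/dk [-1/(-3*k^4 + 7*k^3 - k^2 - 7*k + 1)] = (-12*k^3 + 21*k^2 - 2*k - 7)/(3*k^4 - 7*k^3 + k^2 + 7*k - 1)^2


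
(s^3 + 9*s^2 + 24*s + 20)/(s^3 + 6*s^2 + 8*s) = (s^2 + 7*s + 10)/(s*(s + 4))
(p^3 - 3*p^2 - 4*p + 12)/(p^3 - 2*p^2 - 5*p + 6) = (p - 2)/(p - 1)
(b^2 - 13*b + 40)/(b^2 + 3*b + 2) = (b^2 - 13*b + 40)/(b^2 + 3*b + 2)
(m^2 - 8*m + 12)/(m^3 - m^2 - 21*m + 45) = (m^2 - 8*m + 12)/(m^3 - m^2 - 21*m + 45)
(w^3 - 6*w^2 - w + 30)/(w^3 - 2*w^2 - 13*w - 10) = (w - 3)/(w + 1)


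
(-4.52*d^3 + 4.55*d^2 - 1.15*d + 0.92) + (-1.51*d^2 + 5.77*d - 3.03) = -4.52*d^3 + 3.04*d^2 + 4.62*d - 2.11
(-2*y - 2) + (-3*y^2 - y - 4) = -3*y^2 - 3*y - 6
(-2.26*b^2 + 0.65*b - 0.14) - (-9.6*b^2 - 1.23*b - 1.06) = 7.34*b^2 + 1.88*b + 0.92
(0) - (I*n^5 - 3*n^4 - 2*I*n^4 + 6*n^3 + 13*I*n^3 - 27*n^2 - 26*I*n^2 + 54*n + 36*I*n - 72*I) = -I*n^5 + 3*n^4 + 2*I*n^4 - 6*n^3 - 13*I*n^3 + 27*n^2 + 26*I*n^2 - 54*n - 36*I*n + 72*I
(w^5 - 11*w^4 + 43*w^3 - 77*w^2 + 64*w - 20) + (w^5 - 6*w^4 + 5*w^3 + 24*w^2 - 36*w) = 2*w^5 - 17*w^4 + 48*w^3 - 53*w^2 + 28*w - 20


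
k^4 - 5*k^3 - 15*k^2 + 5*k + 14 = (k - 7)*(k - 1)*(k + 1)*(k + 2)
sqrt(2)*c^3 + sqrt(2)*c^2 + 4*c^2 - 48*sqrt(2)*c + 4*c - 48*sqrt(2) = (c - 4*sqrt(2))*(c + 6*sqrt(2))*(sqrt(2)*c + sqrt(2))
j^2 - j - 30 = (j - 6)*(j + 5)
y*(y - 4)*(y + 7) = y^3 + 3*y^2 - 28*y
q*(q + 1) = q^2 + q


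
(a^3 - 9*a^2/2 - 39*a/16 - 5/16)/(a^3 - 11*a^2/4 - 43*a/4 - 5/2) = (a + 1/4)/(a + 2)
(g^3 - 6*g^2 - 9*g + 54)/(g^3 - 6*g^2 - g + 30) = (g^2 - 3*g - 18)/(g^2 - 3*g - 10)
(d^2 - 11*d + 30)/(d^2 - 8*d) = (d^2 - 11*d + 30)/(d*(d - 8))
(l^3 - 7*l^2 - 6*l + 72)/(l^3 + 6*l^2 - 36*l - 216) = (l^2 - l - 12)/(l^2 + 12*l + 36)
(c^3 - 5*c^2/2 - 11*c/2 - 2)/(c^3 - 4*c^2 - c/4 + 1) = 2*(c + 1)/(2*c - 1)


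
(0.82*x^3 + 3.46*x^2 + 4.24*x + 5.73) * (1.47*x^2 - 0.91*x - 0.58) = 1.2054*x^5 + 4.34*x^4 + 2.6086*x^3 + 2.5579*x^2 - 7.6735*x - 3.3234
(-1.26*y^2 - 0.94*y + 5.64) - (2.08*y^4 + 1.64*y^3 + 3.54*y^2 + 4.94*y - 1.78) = -2.08*y^4 - 1.64*y^3 - 4.8*y^2 - 5.88*y + 7.42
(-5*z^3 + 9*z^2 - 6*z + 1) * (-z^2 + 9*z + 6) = 5*z^5 - 54*z^4 + 57*z^3 - z^2 - 27*z + 6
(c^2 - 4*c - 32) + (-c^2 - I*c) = -4*c - I*c - 32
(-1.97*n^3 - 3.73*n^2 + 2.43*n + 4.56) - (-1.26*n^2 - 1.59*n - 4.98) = -1.97*n^3 - 2.47*n^2 + 4.02*n + 9.54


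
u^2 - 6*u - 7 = (u - 7)*(u + 1)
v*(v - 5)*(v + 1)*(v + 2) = v^4 - 2*v^3 - 13*v^2 - 10*v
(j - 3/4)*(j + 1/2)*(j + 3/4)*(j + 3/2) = j^4 + 2*j^3 + 3*j^2/16 - 9*j/8 - 27/64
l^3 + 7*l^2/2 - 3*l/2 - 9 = (l - 3/2)*(l + 2)*(l + 3)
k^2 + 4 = (k - 2*I)*(k + 2*I)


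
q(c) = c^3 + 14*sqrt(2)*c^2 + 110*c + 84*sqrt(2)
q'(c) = 3*c^2 + 28*sqrt(2)*c + 110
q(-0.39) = 78.85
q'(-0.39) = 95.01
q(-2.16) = -36.51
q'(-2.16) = 38.47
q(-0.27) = 90.52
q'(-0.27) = 99.53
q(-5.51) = -53.49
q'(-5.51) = -17.10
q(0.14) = 134.58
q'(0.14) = 115.60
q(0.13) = 133.43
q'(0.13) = 115.20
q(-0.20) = 97.58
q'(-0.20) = 102.20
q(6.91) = 2154.20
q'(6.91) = 526.87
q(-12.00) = -78.15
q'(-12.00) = 66.82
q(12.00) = 6017.85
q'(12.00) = 1017.18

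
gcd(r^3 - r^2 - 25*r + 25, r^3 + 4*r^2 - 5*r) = r^2 + 4*r - 5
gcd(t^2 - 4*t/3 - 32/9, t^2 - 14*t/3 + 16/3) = t - 8/3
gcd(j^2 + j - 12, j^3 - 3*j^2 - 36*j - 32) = j + 4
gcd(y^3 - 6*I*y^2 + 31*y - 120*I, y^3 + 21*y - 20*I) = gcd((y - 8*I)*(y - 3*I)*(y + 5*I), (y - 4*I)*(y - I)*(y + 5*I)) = y + 5*I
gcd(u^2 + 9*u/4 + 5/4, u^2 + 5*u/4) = u + 5/4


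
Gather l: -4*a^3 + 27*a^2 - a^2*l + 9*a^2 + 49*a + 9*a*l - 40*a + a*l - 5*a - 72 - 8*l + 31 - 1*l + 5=-4*a^3 + 36*a^2 + 4*a + l*(-a^2 + 10*a - 9) - 36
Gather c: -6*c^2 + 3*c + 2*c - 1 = -6*c^2 + 5*c - 1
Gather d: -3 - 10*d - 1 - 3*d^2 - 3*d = -3*d^2 - 13*d - 4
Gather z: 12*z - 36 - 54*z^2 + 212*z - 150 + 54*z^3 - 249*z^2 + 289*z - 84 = 54*z^3 - 303*z^2 + 513*z - 270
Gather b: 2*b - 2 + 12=2*b + 10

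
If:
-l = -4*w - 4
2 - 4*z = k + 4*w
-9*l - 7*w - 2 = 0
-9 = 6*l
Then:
No Solution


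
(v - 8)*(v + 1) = v^2 - 7*v - 8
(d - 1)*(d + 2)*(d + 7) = d^3 + 8*d^2 + 5*d - 14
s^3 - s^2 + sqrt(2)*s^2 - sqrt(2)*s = s*(s - 1)*(s + sqrt(2))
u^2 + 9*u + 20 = (u + 4)*(u + 5)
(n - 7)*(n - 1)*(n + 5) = n^3 - 3*n^2 - 33*n + 35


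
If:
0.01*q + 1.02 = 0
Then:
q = -102.00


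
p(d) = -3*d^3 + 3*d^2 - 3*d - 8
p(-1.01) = 1.18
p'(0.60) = -2.64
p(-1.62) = 17.49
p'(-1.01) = -18.24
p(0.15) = -8.39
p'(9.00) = -678.00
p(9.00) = -1979.00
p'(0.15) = -2.30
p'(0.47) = -2.17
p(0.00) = -8.00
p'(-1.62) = -36.34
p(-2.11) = 39.87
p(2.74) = -55.41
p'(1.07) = -6.88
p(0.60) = -9.37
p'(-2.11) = -55.73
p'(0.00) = -3.00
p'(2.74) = -54.13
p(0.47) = -9.06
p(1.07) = -11.45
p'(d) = -9*d^2 + 6*d - 3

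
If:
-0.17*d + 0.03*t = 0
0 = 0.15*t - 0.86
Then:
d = 1.01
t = 5.73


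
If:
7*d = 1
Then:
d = 1/7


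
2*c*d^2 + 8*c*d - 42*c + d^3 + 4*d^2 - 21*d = (2*c + d)*(d - 3)*(d + 7)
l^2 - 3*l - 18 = (l - 6)*(l + 3)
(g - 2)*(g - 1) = g^2 - 3*g + 2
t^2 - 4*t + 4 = (t - 2)^2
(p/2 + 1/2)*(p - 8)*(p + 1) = p^3/2 - 3*p^2 - 15*p/2 - 4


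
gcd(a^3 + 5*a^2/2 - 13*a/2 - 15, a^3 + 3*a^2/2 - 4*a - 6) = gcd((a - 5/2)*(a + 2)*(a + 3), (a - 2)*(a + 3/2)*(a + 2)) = a + 2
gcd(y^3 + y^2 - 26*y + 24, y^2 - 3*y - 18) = 1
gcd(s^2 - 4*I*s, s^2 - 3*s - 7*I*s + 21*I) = 1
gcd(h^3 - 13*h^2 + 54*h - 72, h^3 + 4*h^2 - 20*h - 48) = h - 4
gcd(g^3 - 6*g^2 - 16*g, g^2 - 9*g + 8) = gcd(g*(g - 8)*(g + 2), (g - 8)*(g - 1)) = g - 8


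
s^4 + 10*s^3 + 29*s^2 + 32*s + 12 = (s + 1)^2*(s + 2)*(s + 6)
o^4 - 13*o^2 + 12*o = o*(o - 3)*(o - 1)*(o + 4)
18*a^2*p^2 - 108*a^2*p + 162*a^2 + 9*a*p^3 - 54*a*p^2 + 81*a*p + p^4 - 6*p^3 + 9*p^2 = (3*a + p)*(6*a + p)*(p - 3)^2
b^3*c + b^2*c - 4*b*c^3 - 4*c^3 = (b - 2*c)*(b + 2*c)*(b*c + c)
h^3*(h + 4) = h^4 + 4*h^3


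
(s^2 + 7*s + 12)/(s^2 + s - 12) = (s + 3)/(s - 3)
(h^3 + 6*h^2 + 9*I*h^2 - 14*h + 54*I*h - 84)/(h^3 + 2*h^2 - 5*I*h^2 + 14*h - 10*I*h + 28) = (h^2 + h*(6 + 7*I) + 42*I)/(h^2 + h*(2 - 7*I) - 14*I)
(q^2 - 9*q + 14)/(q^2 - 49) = (q - 2)/(q + 7)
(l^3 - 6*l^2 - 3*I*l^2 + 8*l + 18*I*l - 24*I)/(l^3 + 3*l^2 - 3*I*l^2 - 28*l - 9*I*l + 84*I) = (l - 2)/(l + 7)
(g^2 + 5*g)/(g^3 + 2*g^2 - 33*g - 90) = g/(g^2 - 3*g - 18)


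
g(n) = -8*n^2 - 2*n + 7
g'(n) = -16*n - 2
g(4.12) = -137.04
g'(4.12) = -67.92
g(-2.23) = -28.32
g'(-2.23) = 33.68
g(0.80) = 0.28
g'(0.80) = -14.80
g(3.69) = -109.31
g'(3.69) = -61.04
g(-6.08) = -276.57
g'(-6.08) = 95.28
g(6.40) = -333.48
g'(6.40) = -104.40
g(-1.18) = -1.78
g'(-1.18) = 16.88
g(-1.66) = -11.72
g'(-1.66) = 24.56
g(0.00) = 7.00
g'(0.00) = -2.00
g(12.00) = -1169.00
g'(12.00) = -194.00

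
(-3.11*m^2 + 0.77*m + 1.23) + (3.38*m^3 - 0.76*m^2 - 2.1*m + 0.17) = 3.38*m^3 - 3.87*m^2 - 1.33*m + 1.4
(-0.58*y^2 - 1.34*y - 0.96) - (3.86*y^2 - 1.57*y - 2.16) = -4.44*y^2 + 0.23*y + 1.2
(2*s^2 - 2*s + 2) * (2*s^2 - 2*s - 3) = 4*s^4 - 8*s^3 + 2*s^2 + 2*s - 6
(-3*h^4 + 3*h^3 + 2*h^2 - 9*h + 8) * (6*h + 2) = -18*h^5 + 12*h^4 + 18*h^3 - 50*h^2 + 30*h + 16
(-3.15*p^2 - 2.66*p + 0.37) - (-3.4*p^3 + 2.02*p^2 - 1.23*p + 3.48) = 3.4*p^3 - 5.17*p^2 - 1.43*p - 3.11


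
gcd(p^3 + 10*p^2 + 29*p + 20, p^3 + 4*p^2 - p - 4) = p^2 + 5*p + 4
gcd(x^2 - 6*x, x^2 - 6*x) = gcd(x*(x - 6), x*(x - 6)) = x^2 - 6*x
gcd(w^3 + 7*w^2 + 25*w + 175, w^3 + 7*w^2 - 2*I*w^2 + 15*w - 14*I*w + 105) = w^2 + w*(7 - 5*I) - 35*I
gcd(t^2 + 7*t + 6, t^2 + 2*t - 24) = t + 6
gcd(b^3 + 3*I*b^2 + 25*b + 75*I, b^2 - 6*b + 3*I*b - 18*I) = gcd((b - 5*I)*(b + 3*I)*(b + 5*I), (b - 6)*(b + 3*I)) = b + 3*I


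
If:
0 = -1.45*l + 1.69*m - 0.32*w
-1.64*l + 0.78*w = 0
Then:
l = 0.475609756097561*w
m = 0.597416654639919*w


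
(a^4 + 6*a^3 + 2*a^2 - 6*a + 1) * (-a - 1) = -a^5 - 7*a^4 - 8*a^3 + 4*a^2 + 5*a - 1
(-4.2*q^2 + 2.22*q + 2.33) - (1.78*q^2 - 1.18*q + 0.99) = -5.98*q^2 + 3.4*q + 1.34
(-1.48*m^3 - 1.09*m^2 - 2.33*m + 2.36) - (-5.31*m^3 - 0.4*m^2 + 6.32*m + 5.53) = 3.83*m^3 - 0.69*m^2 - 8.65*m - 3.17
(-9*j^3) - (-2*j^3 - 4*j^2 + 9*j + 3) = -7*j^3 + 4*j^2 - 9*j - 3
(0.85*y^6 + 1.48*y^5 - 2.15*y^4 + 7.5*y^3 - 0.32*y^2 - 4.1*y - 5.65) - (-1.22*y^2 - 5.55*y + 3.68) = 0.85*y^6 + 1.48*y^5 - 2.15*y^4 + 7.5*y^3 + 0.9*y^2 + 1.45*y - 9.33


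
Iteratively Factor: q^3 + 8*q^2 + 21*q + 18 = (q + 3)*(q^2 + 5*q + 6) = (q + 2)*(q + 3)*(q + 3)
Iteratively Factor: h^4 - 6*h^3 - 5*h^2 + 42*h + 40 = (h - 5)*(h^3 - h^2 - 10*h - 8) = (h - 5)*(h + 1)*(h^2 - 2*h - 8) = (h - 5)*(h + 1)*(h + 2)*(h - 4)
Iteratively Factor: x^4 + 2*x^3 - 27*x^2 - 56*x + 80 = (x + 4)*(x^3 - 2*x^2 - 19*x + 20) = (x - 5)*(x + 4)*(x^2 + 3*x - 4) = (x - 5)*(x + 4)^2*(x - 1)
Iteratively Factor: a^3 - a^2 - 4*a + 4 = (a - 1)*(a^2 - 4) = (a - 2)*(a - 1)*(a + 2)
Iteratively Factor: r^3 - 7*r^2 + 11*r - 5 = (r - 1)*(r^2 - 6*r + 5) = (r - 5)*(r - 1)*(r - 1)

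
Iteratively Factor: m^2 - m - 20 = (m + 4)*(m - 5)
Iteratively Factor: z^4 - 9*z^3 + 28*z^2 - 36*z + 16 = (z - 4)*(z^3 - 5*z^2 + 8*z - 4) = (z - 4)*(z - 1)*(z^2 - 4*z + 4) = (z - 4)*(z - 2)*(z - 1)*(z - 2)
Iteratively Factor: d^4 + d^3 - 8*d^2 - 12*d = (d)*(d^3 + d^2 - 8*d - 12) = d*(d - 3)*(d^2 + 4*d + 4) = d*(d - 3)*(d + 2)*(d + 2)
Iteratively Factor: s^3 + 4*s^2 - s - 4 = (s + 1)*(s^2 + 3*s - 4) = (s + 1)*(s + 4)*(s - 1)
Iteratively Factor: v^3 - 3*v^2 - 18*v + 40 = (v + 4)*(v^2 - 7*v + 10) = (v - 5)*(v + 4)*(v - 2)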